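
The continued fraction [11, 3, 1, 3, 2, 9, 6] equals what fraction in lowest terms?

Fold from the inside: start with 6/1.
  9 + 1/6 = 55/6
  2 + 6/55 = 116/55
  3 + 55/116 = 403/116
  1 + 116/403 = 519/403
  3 + 403/519 = 1960/519
  11 + 519/1960 = 22079/1960

22079/1960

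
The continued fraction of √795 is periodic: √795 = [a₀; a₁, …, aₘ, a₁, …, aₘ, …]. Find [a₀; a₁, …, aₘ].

a₀ = ⌊√795⌋ = 28.

[28; 5, 9, 5, 56]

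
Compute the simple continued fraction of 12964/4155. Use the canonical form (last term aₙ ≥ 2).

[3; 8, 3, 16, 3, 3]

12964 = 3·4155 + 499
4155 = 8·499 + 163
499 = 3·163 + 10
163 = 16·10 + 3
10 = 3·3 + 1
3 = 3·1 + 0  (stop)
So 12964/4155 = [3; 8, 3, 16, 3, 3].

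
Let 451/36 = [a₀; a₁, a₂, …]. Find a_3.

451 = 12·36 + 19   →  a_0 = 12
36 = 1·19 + 17   →  a_1 = 1
19 = 1·17 + 2   →  a_2 = 1
17 = 8·2 + 1   →  a_3 = 8

8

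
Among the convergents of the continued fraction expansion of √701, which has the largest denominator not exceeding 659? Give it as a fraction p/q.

√701 = [26; 2, 10, 10, 2, 52, …] (period length 5).
Convergents:
  p_0/q_0 = 26/1
  p_1/q_1 = 53/2
  p_2/q_2 = 556/21
  p_3/q_3 = 5613/212
  p_4/q_4 = 11782/445
  p_5/q_5 = 618277/23352
q_4 = 445 ≤ 659 < 23352 = q_5, so the answer is 11782/445.

11782/445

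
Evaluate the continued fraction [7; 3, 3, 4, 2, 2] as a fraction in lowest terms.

Using pₖ = aₖpₖ₋₁ + pₖ₋₂ and qₖ = aₖqₖ₋₁ + qₖ₋₂:
  k=0: a=7, p=7, q=1
  k=1: a=3, p=22, q=3
  k=2: a=3, p=73, q=10
  k=3: a=4, p=314, q=43
  k=4: a=2, p=701, q=96
  k=5: a=2, p=1716, q=235

1716/235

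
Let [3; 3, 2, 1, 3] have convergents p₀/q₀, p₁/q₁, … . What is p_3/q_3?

Using pₖ = aₖpₖ₋₁ + pₖ₋₂, qₖ = aₖqₖ₋₁ + qₖ₋₂ (with p₋₁=1, p₋₂=0, q₋₁=0, q₋₂=1):
  k=0: a=3, p=3, q=1
  k=1: a=3, p=10, q=3
  k=2: a=2, p=23, q=7
  k=3: a=1, p=33, q=10

33/10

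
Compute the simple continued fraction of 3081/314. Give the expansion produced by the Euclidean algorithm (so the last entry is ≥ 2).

[9; 1, 4, 3, 9, 2]

3081 = 9·314 + 255
314 = 1·255 + 59
255 = 4·59 + 19
59 = 3·19 + 2
19 = 9·2 + 1
2 = 2·1 + 0  (stop)
So 3081/314 = [9; 1, 4, 3, 9, 2].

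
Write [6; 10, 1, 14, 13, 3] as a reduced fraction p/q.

Fold from the inside: start with 3/1.
  13 + 1/3 = 40/3
  14 + 3/40 = 563/40
  1 + 40/563 = 603/563
  10 + 563/603 = 6593/603
  6 + 603/6593 = 40161/6593

40161/6593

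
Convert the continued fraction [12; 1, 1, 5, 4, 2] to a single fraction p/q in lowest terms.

Fold from the inside: start with 2/1.
  4 + 1/2 = 9/2
  5 + 2/9 = 47/9
  1 + 9/47 = 56/47
  1 + 47/56 = 103/56
  12 + 56/103 = 1292/103

1292/103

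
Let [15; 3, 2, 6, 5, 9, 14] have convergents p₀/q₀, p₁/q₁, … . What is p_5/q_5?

Using pₖ = aₖpₖ₋₁ + pₖ₋₂, qₖ = aₖqₖ₋₁ + qₖ₋₂ (with p₋₁=1, p₋₂=0, q₋₁=0, q₋₂=1):
  k=0: a=15, p=15, q=1
  k=1: a=3, p=46, q=3
  k=2: a=2, p=107, q=7
  k=3: a=6, p=688, q=45
  k=4: a=5, p=3547, q=232
  k=5: a=9, p=32611, q=2133

32611/2133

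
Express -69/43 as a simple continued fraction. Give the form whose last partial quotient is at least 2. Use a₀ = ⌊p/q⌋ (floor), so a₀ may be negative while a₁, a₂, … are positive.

[-2; 2, 1, 1, 8]

-69 = -2·43 + 17
43 = 2·17 + 9
17 = 1·9 + 8
9 = 1·8 + 1
8 = 8·1 + 0  (stop)
So -69/43 = [-2; 2, 1, 1, 8].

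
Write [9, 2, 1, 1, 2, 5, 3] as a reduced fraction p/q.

2093/223

Fold from the inside: start with 3/1.
  5 + 1/3 = 16/3
  2 + 3/16 = 35/16
  1 + 16/35 = 51/35
  1 + 35/51 = 86/51
  2 + 51/86 = 223/86
  9 + 86/223 = 2093/223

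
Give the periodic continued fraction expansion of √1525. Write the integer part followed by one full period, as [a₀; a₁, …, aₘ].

[39; 19, 1, 1, 19, 78]

a₀ = ⌊√1525⌋ = 39.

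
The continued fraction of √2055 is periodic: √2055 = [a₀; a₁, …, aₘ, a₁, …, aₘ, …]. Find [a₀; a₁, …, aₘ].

[45; 3, 90]

a₀ = ⌊√2055⌋ = 45.
With m₀=0, d₀=1 and mₖ₊₁ = dₖaₖ − mₖ, dₖ₊₁ = (n − mₖ₊₁²)/dₖ, aₖ₊₁ = ⌊(a₀+mₖ₊₁)/dₖ₊₁⌋:
  k=1: m=45, d=30, a=3
  k=2: m=45, d=1, a=90
d=1 and a=2a₀=90 at k=2, so the next step gives (m, d) = (45, 30) again — its k=1 value — and the period has length 2.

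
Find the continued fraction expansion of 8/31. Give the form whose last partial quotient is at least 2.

8 = 0×31 + 8
31 = 3×8 + 7
8 = 1×7 + 1
7 = 7×1 + 0  (stop)
So 8/31 = [0; 3, 1, 7].

[0; 3, 1, 7]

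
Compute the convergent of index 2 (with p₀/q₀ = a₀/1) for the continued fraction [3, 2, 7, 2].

Using pₖ = aₖpₖ₋₁ + pₖ₋₂, qₖ = aₖqₖ₋₁ + qₖ₋₂ (with p₋₁=1, p₋₂=0, q₋₁=0, q₋₂=1):
  k=0: a=3, p=3, q=1
  k=1: a=2, p=7, q=2
  k=2: a=7, p=52, q=15

52/15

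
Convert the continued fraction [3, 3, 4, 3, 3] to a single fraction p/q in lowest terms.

460/139

Fold from the inside: start with 3/1.
  3 + 1/3 = 10/3
  4 + 3/10 = 43/10
  3 + 10/43 = 139/43
  3 + 43/139 = 460/139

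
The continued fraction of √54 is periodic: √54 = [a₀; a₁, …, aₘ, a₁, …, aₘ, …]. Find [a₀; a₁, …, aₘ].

[7; 2, 1, 6, 1, 2, 14]

a₀ = ⌊√54⌋ = 7.
With m₀=0, d₀=1 and mₖ₊₁ = dₖaₖ − mₖ, dₖ₊₁ = (n − mₖ₊₁²)/dₖ, aₖ₊₁ = ⌊(a₀+mₖ₊₁)/dₖ₊₁⌋:
  k=1: m=7, d=5, a=2
  k=2: m=3, d=9, a=1
  k=3: m=6, d=2, a=6
  k=4: m=6, d=9, a=1
  k=5: m=3, d=5, a=2
  k=6: m=7, d=1, a=14
d=1 and a=2a₀=14 at k=6, so the next step gives (m, d) = (7, 5) again — its k=1 value — and the period has length 6.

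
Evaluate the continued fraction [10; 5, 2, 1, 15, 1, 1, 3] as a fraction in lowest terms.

Using pₖ = aₖpₖ₋₁ + pₖ₋₂ and qₖ = aₖqₖ₋₁ + qₖ₋₂:
  k=0: a=10, p=10, q=1
  k=1: a=5, p=51, q=5
  k=2: a=2, p=112, q=11
  k=3: a=1, p=163, q=16
  k=4: a=15, p=2557, q=251
  k=5: a=1, p=2720, q=267
  k=6: a=1, p=5277, q=518
  k=7: a=3, p=18551, q=1821

18551/1821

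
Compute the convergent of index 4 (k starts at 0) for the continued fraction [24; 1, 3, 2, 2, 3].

545/22

Using pₖ = aₖpₖ₋₁ + pₖ₋₂, qₖ = aₖqₖ₋₁ + qₖ₋₂ (with p₋₁=1, p₋₂=0, q₋₁=0, q₋₂=1):
  k=0: a=24, p=24, q=1
  k=1: a=1, p=25, q=1
  k=2: a=3, p=99, q=4
  k=3: a=2, p=223, q=9
  k=4: a=2, p=545, q=22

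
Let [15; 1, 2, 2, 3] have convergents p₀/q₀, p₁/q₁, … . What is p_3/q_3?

Using pₖ = aₖpₖ₋₁ + pₖ₋₂, qₖ = aₖqₖ₋₁ + qₖ₋₂ (with p₋₁=1, p₋₂=0, q₋₁=0, q₋₂=1):
  k=0: a=15, p=15, q=1
  k=1: a=1, p=16, q=1
  k=2: a=2, p=47, q=3
  k=3: a=2, p=110, q=7

110/7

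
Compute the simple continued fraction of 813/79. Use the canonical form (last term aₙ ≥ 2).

[10; 3, 2, 3, 3]

813 = 10*79 + 23
79 = 3*23 + 10
23 = 2*10 + 3
10 = 3*3 + 1
3 = 3*1 + 0  (stop)
So 813/79 = [10; 3, 2, 3, 3].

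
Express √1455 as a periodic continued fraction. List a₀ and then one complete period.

[38; 6, 1, 11, 1, 6, 76]

a₀ = ⌊√1455⌋ = 38.
With m₀=0, d₀=1 and mₖ₊₁ = dₖaₖ − mₖ, dₖ₊₁ = (n − mₖ₊₁²)/dₖ, aₖ₊₁ = ⌊(a₀+mₖ₊₁)/dₖ₊₁⌋:
  k=1: m=38, d=11, a=6
  k=2: m=28, d=61, a=1
  k=3: m=33, d=6, a=11
  k=4: m=33, d=61, a=1
  k=5: m=28, d=11, a=6
  k=6: m=38, d=1, a=76
d=1 and a=2a₀=76 at k=6, so the next step gives (m, d) = (38, 11) again — its k=1 value — and the period has length 6.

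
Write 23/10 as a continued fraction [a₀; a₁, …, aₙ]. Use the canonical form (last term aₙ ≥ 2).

23 = 2·10 + 3
10 = 3·3 + 1
3 = 3·1 + 0  (stop)
So 23/10 = [2; 3, 3].

[2; 3, 3]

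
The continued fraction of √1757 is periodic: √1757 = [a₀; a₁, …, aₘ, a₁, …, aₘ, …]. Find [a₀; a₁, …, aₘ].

a₀ = ⌊√1757⌋ = 41.
With m₀=0, d₀=1 and mₖ₊₁ = dₖaₖ − mₖ, dₖ₊₁ = (n − mₖ₊₁²)/dₖ, aₖ₊₁ = ⌊(a₀+mₖ₊₁)/dₖ₊₁⌋:
  k=1: m=41, d=76, a=1
  k=2: m=35, d=7, a=10
  k=3: m=35, d=76, a=1
  k=4: m=41, d=1, a=82
d=1 and a=2a₀=82 at k=4, so the next step gives (m, d) = (41, 76) again — its k=1 value — and the period has length 4.

[41; 1, 10, 1, 82]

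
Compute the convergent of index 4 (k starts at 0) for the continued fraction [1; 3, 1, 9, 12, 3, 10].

Using pₖ = aₖpₖ₋₁ + pₖ₋₂, qₖ = aₖqₖ₋₁ + qₖ₋₂ (with p₋₁=1, p₋₂=0, q₋₁=0, q₋₂=1):
  k=0: a=1, p=1, q=1
  k=1: a=3, p=4, q=3
  k=2: a=1, p=5, q=4
  k=3: a=9, p=49, q=39
  k=4: a=12, p=593, q=472

593/472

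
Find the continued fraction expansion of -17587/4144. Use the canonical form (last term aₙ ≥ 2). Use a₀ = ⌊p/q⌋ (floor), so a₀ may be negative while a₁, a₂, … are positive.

-17587 = -5*4144 + 3133
4144 = 1*3133 + 1011
3133 = 3*1011 + 100
1011 = 10*100 + 11
100 = 9*11 + 1
11 = 11*1 + 0  (stop)
So -17587/4144 = [-5; 1, 3, 10, 9, 11].

[-5; 1, 3, 10, 9, 11]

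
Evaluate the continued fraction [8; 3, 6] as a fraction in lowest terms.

Using pₖ = aₖpₖ₋₁ + pₖ₋₂ and qₖ = aₖqₖ₋₁ + qₖ₋₂:
  k=0: a=8, p=8, q=1
  k=1: a=3, p=25, q=3
  k=2: a=6, p=158, q=19

158/19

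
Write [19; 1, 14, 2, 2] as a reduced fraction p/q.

1535/77

Fold from the inside: start with 2/1.
  2 + 1/2 = 5/2
  14 + 2/5 = 72/5
  1 + 5/72 = 77/72
  19 + 72/77 = 1535/77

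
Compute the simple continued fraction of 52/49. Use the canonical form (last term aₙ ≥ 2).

52 = 1×49 + 3
49 = 16×3 + 1
3 = 3×1 + 0  (stop)
So 52/49 = [1; 16, 3].

[1; 16, 3]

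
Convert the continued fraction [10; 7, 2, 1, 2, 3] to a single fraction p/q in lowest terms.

2017/199

Using pₖ = aₖpₖ₋₁ + pₖ₋₂ and qₖ = aₖqₖ₋₁ + qₖ₋₂:
  k=0: a=10, p=10, q=1
  k=1: a=7, p=71, q=7
  k=2: a=2, p=152, q=15
  k=3: a=1, p=223, q=22
  k=4: a=2, p=598, q=59
  k=5: a=3, p=2017, q=199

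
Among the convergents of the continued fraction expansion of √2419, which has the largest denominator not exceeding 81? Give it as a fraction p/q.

√2419 = [49; 5, 2, 5, 98, …] (period length 4).
Convergents:
  p_0/q_0 = 49/1
  p_1/q_1 = 246/5
  p_2/q_2 = 541/11
  p_3/q_3 = 2951/60
  p_4/q_4 = 289739/5891
q_3 = 60 ≤ 81 < 5891 = q_4, so the answer is 2951/60.

2951/60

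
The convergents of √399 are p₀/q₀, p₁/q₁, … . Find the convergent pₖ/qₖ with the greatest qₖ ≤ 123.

799/40

√399 = [19; 1, 38, …] (period length 2).
Convergents:
  p_0/q_0 = 19/1
  p_1/q_1 = 20/1
  p_2/q_2 = 779/39
  p_3/q_3 = 799/40
  p_4/q_4 = 31141/1559
q_3 = 40 ≤ 123 < 1559 = q_4, so the answer is 799/40.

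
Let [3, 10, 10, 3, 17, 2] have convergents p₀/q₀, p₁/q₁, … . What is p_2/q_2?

313/101

Using pₖ = aₖpₖ₋₁ + pₖ₋₂, qₖ = aₖqₖ₋₁ + qₖ₋₂ (with p₋₁=1, p₋₂=0, q₋₁=0, q₋₂=1):
  k=0: a=3, p=3, q=1
  k=1: a=10, p=31, q=10
  k=2: a=10, p=313, q=101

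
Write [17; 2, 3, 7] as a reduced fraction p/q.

Using pₖ = aₖpₖ₋₁ + pₖ₋₂ and qₖ = aₖqₖ₋₁ + qₖ₋₂:
  k=0: a=17, p=17, q=1
  k=1: a=2, p=35, q=2
  k=2: a=3, p=122, q=7
  k=3: a=7, p=889, q=51

889/51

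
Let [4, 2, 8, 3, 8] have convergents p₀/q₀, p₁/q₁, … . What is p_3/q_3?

Using pₖ = aₖpₖ₋₁ + pₖ₋₂, qₖ = aₖqₖ₋₁ + qₖ₋₂ (with p₋₁=1, p₋₂=0, q₋₁=0, q₋₂=1):
  k=0: a=4, p=4, q=1
  k=1: a=2, p=9, q=2
  k=2: a=8, p=76, q=17
  k=3: a=3, p=237, q=53

237/53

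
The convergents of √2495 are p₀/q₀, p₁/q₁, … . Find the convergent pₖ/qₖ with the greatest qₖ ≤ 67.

999/20

√2495 = [49; 1, 18, 1, 98, …] (period length 4).
Convergents:
  p_0/q_0 = 49/1
  p_1/q_1 = 50/1
  p_2/q_2 = 949/19
  p_3/q_3 = 999/20
  p_4/q_4 = 98851/1979
q_3 = 20 ≤ 67 < 1979 = q_4, so the answer is 999/20.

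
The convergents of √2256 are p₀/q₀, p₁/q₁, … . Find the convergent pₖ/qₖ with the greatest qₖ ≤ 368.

√2256 = [47; 2, 94, …] (period length 2).
Convergents:
  p_0/q_0 = 47/1
  p_1/q_1 = 95/2
  p_2/q_2 = 8977/189
  p_3/q_3 = 18049/380
q_2 = 189 ≤ 368 < 380 = q_3, so the answer is 8977/189.

8977/189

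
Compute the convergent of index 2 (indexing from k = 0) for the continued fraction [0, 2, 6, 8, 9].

6/13

Using pₖ = aₖpₖ₋₁ + pₖ₋₂, qₖ = aₖqₖ₋₁ + qₖ₋₂ (with p₋₁=1, p₋₂=0, q₋₁=0, q₋₂=1):
  k=0: a=0, p=0, q=1
  k=1: a=2, p=1, q=2
  k=2: a=6, p=6, q=13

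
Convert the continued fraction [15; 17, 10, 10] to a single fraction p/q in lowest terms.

26006/1727

Fold from the inside: start with 10/1.
  10 + 1/10 = 101/10
  17 + 10/101 = 1727/101
  15 + 101/1727 = 26006/1727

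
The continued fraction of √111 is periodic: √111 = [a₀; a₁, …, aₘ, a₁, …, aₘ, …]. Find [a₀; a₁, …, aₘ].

a₀ = ⌊√111⌋ = 10.
With m₀=0, d₀=1 and mₖ₊₁ = dₖaₖ − mₖ, dₖ₊₁ = (n − mₖ₊₁²)/dₖ, aₖ₊₁ = ⌊(a₀+mₖ₊₁)/dₖ₊₁⌋:
  k=1: m=10, d=11, a=1
  k=2: m=1, d=10, a=1
  k=3: m=9, d=3, a=6
  k=4: m=9, d=10, a=1
  k=5: m=1, d=11, a=1
  k=6: m=10, d=1, a=20
d=1 and a=2a₀=20 at k=6, so the next step gives (m, d) = (10, 11) again — its k=1 value — and the period has length 6.

[10; 1, 1, 6, 1, 1, 20]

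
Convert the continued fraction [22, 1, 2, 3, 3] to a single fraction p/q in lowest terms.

Fold from the inside: start with 3/1.
  3 + 1/3 = 10/3
  2 + 3/10 = 23/10
  1 + 10/23 = 33/23
  22 + 23/33 = 749/33

749/33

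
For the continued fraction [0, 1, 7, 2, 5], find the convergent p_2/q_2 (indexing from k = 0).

7/8

Using pₖ = aₖpₖ₋₁ + pₖ₋₂, qₖ = aₖqₖ₋₁ + qₖ₋₂ (with p₋₁=1, p₋₂=0, q₋₁=0, q₋₂=1):
  k=0: a=0, p=0, q=1
  k=1: a=1, p=1, q=1
  k=2: a=7, p=7, q=8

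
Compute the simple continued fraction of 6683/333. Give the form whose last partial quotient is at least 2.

6683 = 20·333 + 23
333 = 14·23 + 11
23 = 2·11 + 1
11 = 11·1 + 0  (stop)
So 6683/333 = [20; 14, 2, 11].

[20; 14, 2, 11]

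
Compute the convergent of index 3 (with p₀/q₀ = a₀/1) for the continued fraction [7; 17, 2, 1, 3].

Using pₖ = aₖpₖ₋₁ + pₖ₋₂, qₖ = aₖqₖ₋₁ + qₖ₋₂ (with p₋₁=1, p₋₂=0, q₋₁=0, q₋₂=1):
  k=0: a=7, p=7, q=1
  k=1: a=17, p=120, q=17
  k=2: a=2, p=247, q=35
  k=3: a=1, p=367, q=52

367/52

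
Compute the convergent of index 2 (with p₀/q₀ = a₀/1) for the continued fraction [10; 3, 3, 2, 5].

103/10

Using pₖ = aₖpₖ₋₁ + pₖ₋₂, qₖ = aₖqₖ₋₁ + qₖ₋₂ (with p₋₁=1, p₋₂=0, q₋₁=0, q₋₂=1):
  k=0: a=10, p=10, q=1
  k=1: a=3, p=31, q=3
  k=2: a=3, p=103, q=10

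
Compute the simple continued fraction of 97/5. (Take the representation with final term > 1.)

97 = 19×5 + 2
5 = 2×2 + 1
2 = 2×1 + 0  (stop)
So 97/5 = [19; 2, 2].

[19; 2, 2]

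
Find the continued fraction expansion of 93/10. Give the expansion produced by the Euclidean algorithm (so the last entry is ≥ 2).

93 = 9·10 + 3
10 = 3·3 + 1
3 = 3·1 + 0  (stop)
So 93/10 = [9; 3, 3].

[9; 3, 3]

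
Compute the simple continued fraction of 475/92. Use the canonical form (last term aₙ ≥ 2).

[5; 6, 7, 2]

475 = 5·92 + 15
92 = 6·15 + 2
15 = 7·2 + 1
2 = 2·1 + 0  (stop)
So 475/92 = [5; 6, 7, 2].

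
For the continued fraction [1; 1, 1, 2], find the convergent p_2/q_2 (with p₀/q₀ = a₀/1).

3/2

Using pₖ = aₖpₖ₋₁ + pₖ₋₂, qₖ = aₖqₖ₋₁ + qₖ₋₂ (with p₋₁=1, p₋₂=0, q₋₁=0, q₋₂=1):
  k=0: a=1, p=1, q=1
  k=1: a=1, p=2, q=1
  k=2: a=1, p=3, q=2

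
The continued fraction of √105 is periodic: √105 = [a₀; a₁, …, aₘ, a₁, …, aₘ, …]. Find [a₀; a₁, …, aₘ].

[10; 4, 20]

a₀ = ⌊√105⌋ = 10.
With m₀=0, d₀=1 and mₖ₊₁ = dₖaₖ − mₖ, dₖ₊₁ = (n − mₖ₊₁²)/dₖ, aₖ₊₁ = ⌊(a₀+mₖ₊₁)/dₖ₊₁⌋:
  k=1: m=10, d=5, a=4
  k=2: m=10, d=1, a=20
d=1 and a=2a₀=20 at k=2, so the next step gives (m, d) = (10, 5) again — its k=1 value — and the period has length 2.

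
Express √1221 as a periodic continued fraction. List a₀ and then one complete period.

a₀ = ⌊√1221⌋ = 34.
With m₀=0, d₀=1 and mₖ₊₁ = dₖaₖ − mₖ, dₖ₊₁ = (n − mₖ₊₁²)/dₖ, aₖ₊₁ = ⌊(a₀+mₖ₊₁)/dₖ₊₁⌋:
  k=1: m=34, d=65, a=1
  k=2: m=31, d=4, a=16
  k=3: m=33, d=33, a=2
  k=4: m=33, d=4, a=16
  k=5: m=31, d=65, a=1
  k=6: m=34, d=1, a=68
d=1 and a=2a₀=68 at k=6, so the next step gives (m, d) = (34, 65) again — its k=1 value — and the period has length 6.

[34; 1, 16, 2, 16, 1, 68]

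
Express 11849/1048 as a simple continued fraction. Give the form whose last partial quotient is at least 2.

[11; 3, 3, 1, 3, 2, 9]

11849 = 11*1048 + 321
1048 = 3*321 + 85
321 = 3*85 + 66
85 = 1*66 + 19
66 = 3*19 + 9
19 = 2*9 + 1
9 = 9*1 + 0  (stop)
So 11849/1048 = [11; 3, 3, 1, 3, 2, 9].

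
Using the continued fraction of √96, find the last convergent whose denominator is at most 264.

√96 = [9; 1, 3, 1, 18, …] (period length 4).
Convergents:
  p_0/q_0 = 9/1
  p_1/q_1 = 10/1
  p_2/q_2 = 39/4
  p_3/q_3 = 49/5
  p_4/q_4 = 921/94
  p_5/q_5 = 970/99
  p_6/q_6 = 3831/391
q_5 = 99 ≤ 264 < 391 = q_6, so the answer is 970/99.

970/99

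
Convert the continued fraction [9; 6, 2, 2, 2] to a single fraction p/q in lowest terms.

Fold from the inside: start with 2/1.
  2 + 1/2 = 5/2
  2 + 2/5 = 12/5
  6 + 5/12 = 77/12
  9 + 12/77 = 705/77

705/77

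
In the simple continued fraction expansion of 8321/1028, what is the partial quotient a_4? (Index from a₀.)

8321 = 8·1028 + 97   →  a_0 = 8
1028 = 10·97 + 58   →  a_1 = 10
97 = 1·58 + 39   →  a_2 = 1
58 = 1·39 + 19   →  a_3 = 1
39 = 2·19 + 1   →  a_4 = 2

2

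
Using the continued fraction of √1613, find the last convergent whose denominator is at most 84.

1486/37

√1613 = [40; 6, 6, 80, …] (period length 3).
Convergents:
  p_0/q_0 = 40/1
  p_1/q_1 = 241/6
  p_2/q_2 = 1486/37
  p_3/q_3 = 119121/2966
q_2 = 37 ≤ 84 < 2966 = q_3, so the answer is 1486/37.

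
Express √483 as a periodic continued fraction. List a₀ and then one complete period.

a₀ = ⌊√483⌋ = 21.
With m₀=0, d₀=1 and mₖ₊₁ = dₖaₖ − mₖ, dₖ₊₁ = (n − mₖ₊₁²)/dₖ, aₖ₊₁ = ⌊(a₀+mₖ₊₁)/dₖ₊₁⌋:
  k=1: m=21, d=42, a=1
  k=2: m=21, d=1, a=42
d=1 and a=2a₀=42 at k=2, so the next step gives (m, d) = (21, 42) again — its k=1 value — and the period has length 2.

[21; 1, 42]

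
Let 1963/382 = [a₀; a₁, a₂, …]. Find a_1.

1963 = 5·382 + 53   →  a_0 = 5
382 = 7·53 + 11   →  a_1 = 7

7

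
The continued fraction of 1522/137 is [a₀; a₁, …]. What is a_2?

7

1522 = 11·137 + 15   →  a_0 = 11
137 = 9·15 + 2   →  a_1 = 9
15 = 7·2 + 1   →  a_2 = 7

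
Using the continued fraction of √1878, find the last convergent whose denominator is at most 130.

√1878 = [43; 2, 1, 42, 1, 2, 86, …] (period length 6).
Convergents:
  p_0/q_0 = 43/1
  p_1/q_1 = 87/2
  p_2/q_2 = 130/3
  p_3/q_3 = 5547/128
  p_4/q_4 = 5677/131
q_3 = 128 ≤ 130 < 131 = q_4, so the answer is 5547/128.

5547/128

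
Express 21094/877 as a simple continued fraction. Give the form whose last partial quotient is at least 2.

21094 = 24×877 + 46
877 = 19×46 + 3
46 = 15×3 + 1
3 = 3×1 + 0  (stop)
So 21094/877 = [24; 19, 15, 3].

[24; 19, 15, 3]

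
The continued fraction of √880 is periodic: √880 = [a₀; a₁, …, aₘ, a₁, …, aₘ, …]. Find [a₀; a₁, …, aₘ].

[29; 1, 1, 1, 58]

a₀ = ⌊√880⌋ = 29.
With m₀=0, d₀=1 and mₖ₊₁ = dₖaₖ − mₖ, dₖ₊₁ = (n − mₖ₊₁²)/dₖ, aₖ₊₁ = ⌊(a₀+mₖ₊₁)/dₖ₊₁⌋:
  k=1: m=29, d=39, a=1
  k=2: m=10, d=20, a=1
  k=3: m=10, d=39, a=1
  k=4: m=29, d=1, a=58
d=1 and a=2a₀=58 at k=4, so the next step gives (m, d) = (29, 39) again — its k=1 value — and the period has length 4.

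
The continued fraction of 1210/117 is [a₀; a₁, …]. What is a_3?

12

1210 = 10·117 + 40   →  a_0 = 10
117 = 2·40 + 37   →  a_1 = 2
40 = 1·37 + 3   →  a_2 = 1
37 = 12·3 + 1   →  a_3 = 12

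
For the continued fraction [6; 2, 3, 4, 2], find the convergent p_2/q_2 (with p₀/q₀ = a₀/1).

Using pₖ = aₖpₖ₋₁ + pₖ₋₂, qₖ = aₖqₖ₋₁ + qₖ₋₂ (with p₋₁=1, p₋₂=0, q₋₁=0, q₋₂=1):
  k=0: a=6, p=6, q=1
  k=1: a=2, p=13, q=2
  k=2: a=3, p=45, q=7

45/7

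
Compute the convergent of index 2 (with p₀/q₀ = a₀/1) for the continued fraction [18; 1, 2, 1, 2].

Using pₖ = aₖpₖ₋₁ + pₖ₋₂, qₖ = aₖqₖ₋₁ + qₖ₋₂ (with p₋₁=1, p₋₂=0, q₋₁=0, q₋₂=1):
  k=0: a=18, p=18, q=1
  k=1: a=1, p=19, q=1
  k=2: a=2, p=56, q=3

56/3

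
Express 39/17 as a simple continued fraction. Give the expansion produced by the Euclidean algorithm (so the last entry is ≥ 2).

[2; 3, 2, 2]

39 = 2×17 + 5
17 = 3×5 + 2
5 = 2×2 + 1
2 = 2×1 + 0  (stop)
So 39/17 = [2; 3, 2, 2].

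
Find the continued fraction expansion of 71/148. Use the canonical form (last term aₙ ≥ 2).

71 = 0·148 + 71
148 = 2·71 + 6
71 = 11·6 + 5
6 = 1·5 + 1
5 = 5·1 + 0  (stop)
So 71/148 = [0; 2, 11, 1, 5].

[0; 2, 11, 1, 5]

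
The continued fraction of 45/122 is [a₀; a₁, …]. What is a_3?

45 = 0·122 + 45   →  a_0 = 0
122 = 2·45 + 32   →  a_1 = 2
45 = 1·32 + 13   →  a_2 = 1
32 = 2·13 + 6   →  a_3 = 2

2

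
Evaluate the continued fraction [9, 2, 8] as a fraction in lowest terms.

161/17

Fold from the inside: start with 8/1.
  2 + 1/8 = 17/8
  9 + 8/17 = 161/17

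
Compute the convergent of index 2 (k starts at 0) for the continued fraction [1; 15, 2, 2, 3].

Using pₖ = aₖpₖ₋₁ + pₖ₋₂, qₖ = aₖqₖ₋₁ + qₖ₋₂ (with p₋₁=1, p₋₂=0, q₋₁=0, q₋₂=1):
  k=0: a=1, p=1, q=1
  k=1: a=15, p=16, q=15
  k=2: a=2, p=33, q=31

33/31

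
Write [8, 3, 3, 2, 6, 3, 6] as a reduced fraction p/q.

24497/2950

Fold from the inside: start with 6/1.
  3 + 1/6 = 19/6
  6 + 6/19 = 120/19
  2 + 19/120 = 259/120
  3 + 120/259 = 897/259
  3 + 259/897 = 2950/897
  8 + 897/2950 = 24497/2950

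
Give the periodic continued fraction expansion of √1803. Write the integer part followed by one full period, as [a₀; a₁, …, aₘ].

[42; 2, 6, 28, 6, 2, 84]

a₀ = ⌊√1803⌋ = 42.
With m₀=0, d₀=1 and mₖ₊₁ = dₖaₖ − mₖ, dₖ₊₁ = (n − mₖ₊₁²)/dₖ, aₖ₊₁ = ⌊(a₀+mₖ₊₁)/dₖ₊₁⌋:
  k=1: m=42, d=39, a=2
  k=2: m=36, d=13, a=6
  k=3: m=42, d=3, a=28
  k=4: m=42, d=13, a=6
  k=5: m=36, d=39, a=2
  k=6: m=42, d=1, a=84
d=1 and a=2a₀=84 at k=6, so the next step gives (m, d) = (42, 39) again — its k=1 value — and the period has length 6.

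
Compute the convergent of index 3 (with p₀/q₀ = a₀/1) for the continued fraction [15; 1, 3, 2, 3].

Using pₖ = aₖpₖ₋₁ + pₖ₋₂, qₖ = aₖqₖ₋₁ + qₖ₋₂ (with p₋₁=1, p₋₂=0, q₋₁=0, q₋₂=1):
  k=0: a=15, p=15, q=1
  k=1: a=1, p=16, q=1
  k=2: a=3, p=63, q=4
  k=3: a=2, p=142, q=9

142/9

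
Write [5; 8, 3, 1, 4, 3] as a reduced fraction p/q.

Using pₖ = aₖpₖ₋₁ + pₖ₋₂ and qₖ = aₖqₖ₋₁ + qₖ₋₂:
  k=0: a=5, p=5, q=1
  k=1: a=8, p=41, q=8
  k=2: a=3, p=128, q=25
  k=3: a=1, p=169, q=33
  k=4: a=4, p=804, q=157
  k=5: a=3, p=2581, q=504

2581/504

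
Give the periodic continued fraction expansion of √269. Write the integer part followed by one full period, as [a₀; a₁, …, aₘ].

a₀ = ⌊√269⌋ = 16.
With m₀=0, d₀=1 and mₖ₊₁ = dₖaₖ − mₖ, dₖ₊₁ = (n − mₖ₊₁²)/dₖ, aₖ₊₁ = ⌊(a₀+mₖ₊₁)/dₖ₊₁⌋:
  k=1: m=16, d=13, a=2
  k=2: m=10, d=13, a=2
  k=3: m=16, d=1, a=32
d=1 and a=2a₀=32 at k=3, so the next step gives (m, d) = (16, 13) again — its k=1 value — and the period has length 3.

[16; 2, 2, 32]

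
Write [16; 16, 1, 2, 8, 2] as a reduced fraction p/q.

14197/884

Fold from the inside: start with 2/1.
  8 + 1/2 = 17/2
  2 + 2/17 = 36/17
  1 + 17/36 = 53/36
  16 + 36/53 = 884/53
  16 + 53/884 = 14197/884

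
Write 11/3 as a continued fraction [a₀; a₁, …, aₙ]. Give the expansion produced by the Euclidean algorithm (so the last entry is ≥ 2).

11 = 3·3 + 2
3 = 1·2 + 1
2 = 2·1 + 0  (stop)
So 11/3 = [3; 1, 2].

[3; 1, 2]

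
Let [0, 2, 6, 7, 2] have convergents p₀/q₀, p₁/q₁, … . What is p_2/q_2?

6/13

Using pₖ = aₖpₖ₋₁ + pₖ₋₂, qₖ = aₖqₖ₋₁ + qₖ₋₂ (with p₋₁=1, p₋₂=0, q₋₁=0, q₋₂=1):
  k=0: a=0, p=0, q=1
  k=1: a=2, p=1, q=2
  k=2: a=6, p=6, q=13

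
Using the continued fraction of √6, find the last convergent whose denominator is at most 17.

√6 = [2; 2, 4, …] (period length 2).
Convergents:
  p_0/q_0 = 2/1
  p_1/q_1 = 5/2
  p_2/q_2 = 22/9
  p_3/q_3 = 49/20
q_2 = 9 ≤ 17 < 20 = q_3, so the answer is 22/9.

22/9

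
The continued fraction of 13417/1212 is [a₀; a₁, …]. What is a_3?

1

13417 = 11·1212 + 85   →  a_0 = 11
1212 = 14·85 + 22   →  a_1 = 14
85 = 3·22 + 19   →  a_2 = 3
22 = 1·19 + 3   →  a_3 = 1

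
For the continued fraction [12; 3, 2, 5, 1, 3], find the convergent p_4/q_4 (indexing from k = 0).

553/45

Using pₖ = aₖpₖ₋₁ + pₖ₋₂, qₖ = aₖqₖ₋₁ + qₖ₋₂ (with p₋₁=1, p₋₂=0, q₋₁=0, q₋₂=1):
  k=0: a=12, p=12, q=1
  k=1: a=3, p=37, q=3
  k=2: a=2, p=86, q=7
  k=3: a=5, p=467, q=38
  k=4: a=1, p=553, q=45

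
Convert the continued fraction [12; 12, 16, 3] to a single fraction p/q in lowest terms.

7141/591

Fold from the inside: start with 3/1.
  16 + 1/3 = 49/3
  12 + 3/49 = 591/49
  12 + 49/591 = 7141/591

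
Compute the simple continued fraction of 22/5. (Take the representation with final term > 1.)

[4; 2, 2]

22 = 4*5 + 2
5 = 2*2 + 1
2 = 2*1 + 0  (stop)
So 22/5 = [4; 2, 2].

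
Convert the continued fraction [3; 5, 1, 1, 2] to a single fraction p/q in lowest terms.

89/28

Fold from the inside: start with 2/1.
  1 + 1/2 = 3/2
  1 + 2/3 = 5/3
  5 + 3/5 = 28/5
  3 + 5/28 = 89/28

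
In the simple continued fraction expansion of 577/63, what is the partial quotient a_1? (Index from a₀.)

577 = 9·63 + 10   →  a_0 = 9
63 = 6·10 + 3   →  a_1 = 6

6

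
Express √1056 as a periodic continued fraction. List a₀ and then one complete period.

[32; 2, 64]

a₀ = ⌊√1056⌋ = 32.
With m₀=0, d₀=1 and mₖ₊₁ = dₖaₖ − mₖ, dₖ₊₁ = (n − mₖ₊₁²)/dₖ, aₖ₊₁ = ⌊(a₀+mₖ₊₁)/dₖ₊₁⌋:
  k=1: m=32, d=32, a=2
  k=2: m=32, d=1, a=64
d=1 and a=2a₀=64 at k=2, so the next step gives (m, d) = (32, 32) again — its k=1 value — and the period has length 2.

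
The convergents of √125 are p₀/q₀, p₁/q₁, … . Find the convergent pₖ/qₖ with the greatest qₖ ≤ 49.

123/11

√125 = [11; 5, 1, 1, 5, 22, …] (period length 5).
Convergents:
  p_0/q_0 = 11/1
  p_1/q_1 = 56/5
  p_2/q_2 = 67/6
  p_3/q_3 = 123/11
  p_4/q_4 = 682/61
q_3 = 11 ≤ 49 < 61 = q_4, so the answer is 123/11.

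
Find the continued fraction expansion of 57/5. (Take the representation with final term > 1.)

57 = 11×5 + 2
5 = 2×2 + 1
2 = 2×1 + 0  (stop)
So 57/5 = [11; 2, 2].

[11; 2, 2]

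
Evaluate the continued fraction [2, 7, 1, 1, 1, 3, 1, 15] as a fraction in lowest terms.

Using pₖ = aₖpₖ₋₁ + pₖ₋₂ and qₖ = aₖqₖ₋₁ + qₖ₋₂:
  k=0: a=2, p=2, q=1
  k=1: a=7, p=15, q=7
  k=2: a=1, p=17, q=8
  k=3: a=1, p=32, q=15
  k=4: a=1, p=49, q=23
  k=5: a=3, p=179, q=84
  k=6: a=1, p=228, q=107
  k=7: a=15, p=3599, q=1689

3599/1689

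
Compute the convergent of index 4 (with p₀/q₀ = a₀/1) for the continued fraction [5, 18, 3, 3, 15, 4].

Using pₖ = aₖpₖ₋₁ + pₖ₋₂, qₖ = aₖqₖ₋₁ + qₖ₋₂ (with p₋₁=1, p₋₂=0, q₋₁=0, q₋₂=1):
  k=0: a=5, p=5, q=1
  k=1: a=18, p=91, q=18
  k=2: a=3, p=278, q=55
  k=3: a=3, p=925, q=183
  k=4: a=15, p=14153, q=2800

14153/2800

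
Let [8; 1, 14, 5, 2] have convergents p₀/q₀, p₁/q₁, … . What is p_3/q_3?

679/76

Using pₖ = aₖpₖ₋₁ + pₖ₋₂, qₖ = aₖqₖ₋₁ + qₖ₋₂ (with p₋₁=1, p₋₂=0, q₋₁=0, q₋₂=1):
  k=0: a=8, p=8, q=1
  k=1: a=1, p=9, q=1
  k=2: a=14, p=134, q=15
  k=3: a=5, p=679, q=76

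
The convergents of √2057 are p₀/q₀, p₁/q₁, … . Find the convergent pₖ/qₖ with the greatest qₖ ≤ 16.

√2057 = [45; 2, 1, 4, 1, 2, 90, …] (period length 6).
Convergents:
  p_0/q_0 = 45/1
  p_1/q_1 = 91/2
  p_2/q_2 = 136/3
  p_3/q_3 = 635/14
  p_4/q_4 = 771/17
q_3 = 14 ≤ 16 < 17 = q_4, so the answer is 635/14.

635/14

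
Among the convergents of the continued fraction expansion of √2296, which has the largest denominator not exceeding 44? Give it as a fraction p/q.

575/12

√2296 = [47; 1, 10, 1, 94, …] (period length 4).
Convergents:
  p_0/q_0 = 47/1
  p_1/q_1 = 48/1
  p_2/q_2 = 527/11
  p_3/q_3 = 575/12
  p_4/q_4 = 54577/1139
q_3 = 12 ≤ 44 < 1139 = q_4, so the answer is 575/12.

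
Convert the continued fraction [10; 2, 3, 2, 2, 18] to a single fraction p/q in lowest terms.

Using pₖ = aₖpₖ₋₁ + pₖ₋₂ and qₖ = aₖqₖ₋₁ + qₖ₋₂:
  k=0: a=10, p=10, q=1
  k=1: a=2, p=21, q=2
  k=2: a=3, p=73, q=7
  k=3: a=2, p=167, q=16
  k=4: a=2, p=407, q=39
  k=5: a=18, p=7493, q=718

7493/718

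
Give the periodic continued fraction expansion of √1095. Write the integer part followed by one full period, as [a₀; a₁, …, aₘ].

[33; 11, 66]

a₀ = ⌊√1095⌋ = 33.
With m₀=0, d₀=1 and mₖ₊₁ = dₖaₖ − mₖ, dₖ₊₁ = (n − mₖ₊₁²)/dₖ, aₖ₊₁ = ⌊(a₀+mₖ₊₁)/dₖ₊₁⌋:
  k=1: m=33, d=6, a=11
  k=2: m=33, d=1, a=66
d=1 and a=2a₀=66 at k=2, so the next step gives (m, d) = (33, 6) again — its k=1 value — and the period has length 2.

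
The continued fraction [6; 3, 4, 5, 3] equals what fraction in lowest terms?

1369/217

Using pₖ = aₖpₖ₋₁ + pₖ₋₂ and qₖ = aₖqₖ₋₁ + qₖ₋₂:
  k=0: a=6, p=6, q=1
  k=1: a=3, p=19, q=3
  k=2: a=4, p=82, q=13
  k=3: a=5, p=429, q=68
  k=4: a=3, p=1369, q=217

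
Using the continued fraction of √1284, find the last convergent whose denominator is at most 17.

215/6

√1284 = [35; 1, 4, 1, 70, …] (period length 4).
Convergents:
  p_0/q_0 = 35/1
  p_1/q_1 = 36/1
  p_2/q_2 = 179/5
  p_3/q_3 = 215/6
  p_4/q_4 = 15229/425
q_3 = 6 ≤ 17 < 425 = q_4, so the answer is 215/6.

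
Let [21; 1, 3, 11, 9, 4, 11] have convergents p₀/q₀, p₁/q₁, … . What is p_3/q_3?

Using pₖ = aₖpₖ₋₁ + pₖ₋₂, qₖ = aₖqₖ₋₁ + qₖ₋₂ (with p₋₁=1, p₋₂=0, q₋₁=0, q₋₂=1):
  k=0: a=21, p=21, q=1
  k=1: a=1, p=22, q=1
  k=2: a=3, p=87, q=4
  k=3: a=11, p=979, q=45

979/45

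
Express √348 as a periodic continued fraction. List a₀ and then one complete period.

[18; 1, 1, 1, 8, 1, 1, 1, 36]

a₀ = ⌊√348⌋ = 18.
With m₀=0, d₀=1 and mₖ₊₁ = dₖaₖ − mₖ, dₖ₊₁ = (n − mₖ₊₁²)/dₖ, aₖ₊₁ = ⌊(a₀+mₖ₊₁)/dₖ₊₁⌋:
  k=1: m=18, d=24, a=1
  k=2: m=6, d=13, a=1
  k=3: m=7, d=23, a=1
  k=4: m=16, d=4, a=8
  k=5: m=16, d=23, a=1
  k=6: m=7, d=13, a=1
  k=7: m=6, d=24, a=1
  k=8: m=18, d=1, a=36
d=1 and a=2a₀=36 at k=8, so the next step gives (m, d) = (18, 24) again — its k=1 value — and the period has length 8.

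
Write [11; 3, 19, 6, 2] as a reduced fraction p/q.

8609/760

Fold from the inside: start with 2/1.
  6 + 1/2 = 13/2
  19 + 2/13 = 249/13
  3 + 13/249 = 760/249
  11 + 249/760 = 8609/760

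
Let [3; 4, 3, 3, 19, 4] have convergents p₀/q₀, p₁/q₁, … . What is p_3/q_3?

139/43

Using pₖ = aₖpₖ₋₁ + pₖ₋₂, qₖ = aₖqₖ₋₁ + qₖ₋₂ (with p₋₁=1, p₋₂=0, q₋₁=0, q₋₂=1):
  k=0: a=3, p=3, q=1
  k=1: a=4, p=13, q=4
  k=2: a=3, p=42, q=13
  k=3: a=3, p=139, q=43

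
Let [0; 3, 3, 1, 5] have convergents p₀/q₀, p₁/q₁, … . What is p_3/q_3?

4/13

Using pₖ = aₖpₖ₋₁ + pₖ₋₂, qₖ = aₖqₖ₋₁ + qₖ₋₂ (with p₋₁=1, p₋₂=0, q₋₁=0, q₋₂=1):
  k=0: a=0, p=0, q=1
  k=1: a=3, p=1, q=3
  k=2: a=3, p=3, q=10
  k=3: a=1, p=4, q=13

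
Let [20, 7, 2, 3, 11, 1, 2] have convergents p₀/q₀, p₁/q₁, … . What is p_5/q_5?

Using pₖ = aₖpₖ₋₁ + pₖ₋₂, qₖ = aₖqₖ₋₁ + qₖ₋₂ (with p₋₁=1, p₋₂=0, q₋₁=0, q₋₂=1):
  k=0: a=20, p=20, q=1
  k=1: a=7, p=141, q=7
  k=2: a=2, p=302, q=15
  k=3: a=3, p=1047, q=52
  k=4: a=11, p=11819, q=587
  k=5: a=1, p=12866, q=639

12866/639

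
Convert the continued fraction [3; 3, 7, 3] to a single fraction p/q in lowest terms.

229/69

Using pₖ = aₖpₖ₋₁ + pₖ₋₂ and qₖ = aₖqₖ₋₁ + qₖ₋₂:
  k=0: a=3, p=3, q=1
  k=1: a=3, p=10, q=3
  k=2: a=7, p=73, q=22
  k=3: a=3, p=229, q=69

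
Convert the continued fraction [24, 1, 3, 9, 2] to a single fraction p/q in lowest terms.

Fold from the inside: start with 2/1.
  9 + 1/2 = 19/2
  3 + 2/19 = 59/19
  1 + 19/59 = 78/59
  24 + 59/78 = 1931/78

1931/78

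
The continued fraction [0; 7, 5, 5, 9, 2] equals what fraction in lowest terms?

504/3625

Fold from the inside: start with 2/1.
  9 + 1/2 = 19/2
  5 + 2/19 = 97/19
  5 + 19/97 = 504/97
  7 + 97/504 = 3625/504
  0 + 504/3625 = 504/3625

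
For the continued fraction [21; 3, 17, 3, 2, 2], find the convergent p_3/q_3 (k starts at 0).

Using pₖ = aₖpₖ₋₁ + pₖ₋₂, qₖ = aₖqₖ₋₁ + qₖ₋₂ (with p₋₁=1, p₋₂=0, q₋₁=0, q₋₂=1):
  k=0: a=21, p=21, q=1
  k=1: a=3, p=64, q=3
  k=2: a=17, p=1109, q=52
  k=3: a=3, p=3391, q=159

3391/159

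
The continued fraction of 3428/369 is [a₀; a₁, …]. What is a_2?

3428 = 9·369 + 107   →  a_0 = 9
369 = 3·107 + 48   →  a_1 = 3
107 = 2·48 + 11   →  a_2 = 2

2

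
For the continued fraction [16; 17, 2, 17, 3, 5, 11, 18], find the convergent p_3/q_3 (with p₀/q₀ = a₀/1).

9827/612

Using pₖ = aₖpₖ₋₁ + pₖ₋₂, qₖ = aₖqₖ₋₁ + qₖ₋₂ (with p₋₁=1, p₋₂=0, q₋₁=0, q₋₂=1):
  k=0: a=16, p=16, q=1
  k=1: a=17, p=273, q=17
  k=2: a=2, p=562, q=35
  k=3: a=17, p=9827, q=612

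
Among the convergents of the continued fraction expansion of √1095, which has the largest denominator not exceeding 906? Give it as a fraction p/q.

√1095 = [33; 11, 66, …] (period length 2).
Convergents:
  p_0/q_0 = 33/1
  p_1/q_1 = 364/11
  p_2/q_2 = 24057/727
  p_3/q_3 = 264991/8008
q_2 = 727 ≤ 906 < 8008 = q_3, so the answer is 24057/727.

24057/727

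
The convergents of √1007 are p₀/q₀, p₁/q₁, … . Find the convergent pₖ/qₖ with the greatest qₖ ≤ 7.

127/4

√1007 = [31; 1, 2, 1, 2, 1, 62, …] (period length 6).
Convergents:
  p_0/q_0 = 31/1
  p_1/q_1 = 32/1
  p_2/q_2 = 95/3
  p_3/q_3 = 127/4
  p_4/q_4 = 349/11
q_3 = 4 ≤ 7 < 11 = q_4, so the answer is 127/4.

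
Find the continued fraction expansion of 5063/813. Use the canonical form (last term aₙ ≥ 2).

[6; 4, 2, 1, 1, 6, 1, 4]

5063 = 6·813 + 185
813 = 4·185 + 73
185 = 2·73 + 39
73 = 1·39 + 34
39 = 1·34 + 5
34 = 6·5 + 4
5 = 1·4 + 1
4 = 4·1 + 0  (stop)
So 5063/813 = [6; 4, 2, 1, 1, 6, 1, 4].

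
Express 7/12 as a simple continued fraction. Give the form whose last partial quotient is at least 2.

[0; 1, 1, 2, 2]

7 = 0·12 + 7
12 = 1·7 + 5
7 = 1·5 + 2
5 = 2·2 + 1
2 = 2·1 + 0  (stop)
So 7/12 = [0; 1, 1, 2, 2].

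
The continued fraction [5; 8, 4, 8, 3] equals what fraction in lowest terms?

4348/849

Using pₖ = aₖpₖ₋₁ + pₖ₋₂ and qₖ = aₖqₖ₋₁ + qₖ₋₂:
  k=0: a=5, p=5, q=1
  k=1: a=8, p=41, q=8
  k=2: a=4, p=169, q=33
  k=3: a=8, p=1393, q=272
  k=4: a=3, p=4348, q=849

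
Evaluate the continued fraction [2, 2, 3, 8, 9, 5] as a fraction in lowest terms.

6571/2703

Using pₖ = aₖpₖ₋₁ + pₖ₋₂ and qₖ = aₖqₖ₋₁ + qₖ₋₂:
  k=0: a=2, p=2, q=1
  k=1: a=2, p=5, q=2
  k=2: a=3, p=17, q=7
  k=3: a=8, p=141, q=58
  k=4: a=9, p=1286, q=529
  k=5: a=5, p=6571, q=2703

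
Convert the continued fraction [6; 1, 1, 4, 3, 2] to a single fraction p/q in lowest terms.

439/67

Using pₖ = aₖpₖ₋₁ + pₖ₋₂ and qₖ = aₖqₖ₋₁ + qₖ₋₂:
  k=0: a=6, p=6, q=1
  k=1: a=1, p=7, q=1
  k=2: a=1, p=13, q=2
  k=3: a=4, p=59, q=9
  k=4: a=3, p=190, q=29
  k=5: a=2, p=439, q=67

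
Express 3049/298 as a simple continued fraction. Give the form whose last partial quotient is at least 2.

3049 = 10×298 + 69
298 = 4×69 + 22
69 = 3×22 + 3
22 = 7×3 + 1
3 = 3×1 + 0  (stop)
So 3049/298 = [10; 4, 3, 7, 3].

[10; 4, 3, 7, 3]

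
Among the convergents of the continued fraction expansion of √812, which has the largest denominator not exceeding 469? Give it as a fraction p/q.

√812 = [28; 2, 56, …] (period length 2).
Convergents:
  p_0/q_0 = 28/1
  p_1/q_1 = 57/2
  p_2/q_2 = 3220/113
  p_3/q_3 = 6497/228
  p_4/q_4 = 367052/12881
q_3 = 228 ≤ 469 < 12881 = q_4, so the answer is 6497/228.

6497/228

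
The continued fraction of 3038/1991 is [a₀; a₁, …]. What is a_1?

3038 = 1·1991 + 1047   →  a_0 = 1
1991 = 1·1047 + 944   →  a_1 = 1

1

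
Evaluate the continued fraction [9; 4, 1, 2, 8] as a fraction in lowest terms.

1078/117

Using pₖ = aₖpₖ₋₁ + pₖ₋₂ and qₖ = aₖqₖ₋₁ + qₖ₋₂:
  k=0: a=9, p=9, q=1
  k=1: a=4, p=37, q=4
  k=2: a=1, p=46, q=5
  k=3: a=2, p=129, q=14
  k=4: a=8, p=1078, q=117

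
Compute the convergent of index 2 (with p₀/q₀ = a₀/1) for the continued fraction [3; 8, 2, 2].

53/17

Using pₖ = aₖpₖ₋₁ + pₖ₋₂, qₖ = aₖqₖ₋₁ + qₖ₋₂ (with p₋₁=1, p₋₂=0, q₋₁=0, q₋₂=1):
  k=0: a=3, p=3, q=1
  k=1: a=8, p=25, q=8
  k=2: a=2, p=53, q=17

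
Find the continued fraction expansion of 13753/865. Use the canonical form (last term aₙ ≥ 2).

13753 = 15·865 + 778
865 = 1·778 + 87
778 = 8·87 + 82
87 = 1·82 + 5
82 = 16·5 + 2
5 = 2·2 + 1
2 = 2·1 + 0  (stop)
So 13753/865 = [15; 1, 8, 1, 16, 2, 2].

[15; 1, 8, 1, 16, 2, 2]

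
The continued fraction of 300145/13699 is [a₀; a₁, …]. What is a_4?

15

300145 = 21·13699 + 12466   →  a_0 = 21
13699 = 1·12466 + 1233   →  a_1 = 1
12466 = 10·1233 + 136   →  a_2 = 10
1233 = 9·136 + 9   →  a_3 = 9
136 = 15·9 + 1   →  a_4 = 15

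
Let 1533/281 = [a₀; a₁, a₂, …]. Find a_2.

1533 = 5·281 + 128   →  a_0 = 5
281 = 2·128 + 25   →  a_1 = 2
128 = 5·25 + 3   →  a_2 = 5

5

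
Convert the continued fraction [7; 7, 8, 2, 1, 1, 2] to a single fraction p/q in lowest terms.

Fold from the inside: start with 2/1.
  1 + 1/2 = 3/2
  1 + 2/3 = 5/3
  2 + 3/5 = 13/5
  8 + 5/13 = 109/13
  7 + 13/109 = 776/109
  7 + 109/776 = 5541/776

5541/776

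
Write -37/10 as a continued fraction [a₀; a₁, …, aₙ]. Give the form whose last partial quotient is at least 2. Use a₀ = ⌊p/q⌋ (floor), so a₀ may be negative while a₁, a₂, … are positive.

-37 = -4×10 + 3
10 = 3×3 + 1
3 = 3×1 + 0  (stop)
So -37/10 = [-4; 3, 3].

[-4; 3, 3]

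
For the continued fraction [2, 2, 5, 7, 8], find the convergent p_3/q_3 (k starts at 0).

194/79

Using pₖ = aₖpₖ₋₁ + pₖ₋₂, qₖ = aₖqₖ₋₁ + qₖ₋₂ (with p₋₁=1, p₋₂=0, q₋₁=0, q₋₂=1):
  k=0: a=2, p=2, q=1
  k=1: a=2, p=5, q=2
  k=2: a=5, p=27, q=11
  k=3: a=7, p=194, q=79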